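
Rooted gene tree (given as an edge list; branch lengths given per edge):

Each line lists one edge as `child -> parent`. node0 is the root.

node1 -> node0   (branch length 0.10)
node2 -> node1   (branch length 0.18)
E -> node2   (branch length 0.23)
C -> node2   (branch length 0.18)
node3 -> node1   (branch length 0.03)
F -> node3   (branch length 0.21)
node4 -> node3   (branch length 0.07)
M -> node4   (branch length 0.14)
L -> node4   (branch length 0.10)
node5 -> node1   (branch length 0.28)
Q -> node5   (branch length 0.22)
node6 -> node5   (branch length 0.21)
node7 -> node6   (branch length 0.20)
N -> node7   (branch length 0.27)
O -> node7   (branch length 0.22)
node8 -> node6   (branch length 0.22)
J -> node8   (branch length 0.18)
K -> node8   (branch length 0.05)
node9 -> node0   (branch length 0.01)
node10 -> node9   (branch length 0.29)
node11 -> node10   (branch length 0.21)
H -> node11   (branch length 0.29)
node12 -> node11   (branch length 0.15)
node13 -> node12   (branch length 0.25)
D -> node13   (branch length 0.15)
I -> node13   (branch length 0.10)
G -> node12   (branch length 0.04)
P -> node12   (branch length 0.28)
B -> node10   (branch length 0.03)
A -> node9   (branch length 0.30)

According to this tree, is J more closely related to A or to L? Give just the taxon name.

L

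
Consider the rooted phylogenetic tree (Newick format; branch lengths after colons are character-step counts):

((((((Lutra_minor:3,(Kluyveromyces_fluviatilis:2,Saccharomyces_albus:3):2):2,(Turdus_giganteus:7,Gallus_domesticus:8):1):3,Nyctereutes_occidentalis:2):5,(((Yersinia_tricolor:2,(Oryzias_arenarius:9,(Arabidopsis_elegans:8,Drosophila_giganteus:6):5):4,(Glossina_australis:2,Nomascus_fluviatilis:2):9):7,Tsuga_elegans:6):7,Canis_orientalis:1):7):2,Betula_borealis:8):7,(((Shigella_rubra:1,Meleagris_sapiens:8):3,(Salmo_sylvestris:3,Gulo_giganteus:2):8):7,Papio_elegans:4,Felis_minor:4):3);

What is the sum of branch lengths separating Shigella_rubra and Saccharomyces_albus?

38

The path runs Shigella_rubra → … → MRCA → … → Saccharomyces_albus; the MRCA is the root of the tree.
Branch lengths along that path: 1 + 3 + 7 + 3 + 7 + 2 + 5 + 3 + 2 + 2 + 3 = 38.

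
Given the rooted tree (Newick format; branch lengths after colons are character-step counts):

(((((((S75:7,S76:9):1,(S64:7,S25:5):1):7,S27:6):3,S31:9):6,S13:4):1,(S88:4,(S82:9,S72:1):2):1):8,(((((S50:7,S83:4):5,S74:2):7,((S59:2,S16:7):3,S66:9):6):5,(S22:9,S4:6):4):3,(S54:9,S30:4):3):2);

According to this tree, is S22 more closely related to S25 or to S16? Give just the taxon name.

S16

The MRCA of S22 and S16 subtends ((((S50,S83),S74),((S59,S16),S66)),(S22,S4)) (8 taxa).
The MRCA of S22 and S25 is the root, subtending the entire tree (20 taxa).
The first is nested inside the second, so S22 shares a more recent common ancestor with S16.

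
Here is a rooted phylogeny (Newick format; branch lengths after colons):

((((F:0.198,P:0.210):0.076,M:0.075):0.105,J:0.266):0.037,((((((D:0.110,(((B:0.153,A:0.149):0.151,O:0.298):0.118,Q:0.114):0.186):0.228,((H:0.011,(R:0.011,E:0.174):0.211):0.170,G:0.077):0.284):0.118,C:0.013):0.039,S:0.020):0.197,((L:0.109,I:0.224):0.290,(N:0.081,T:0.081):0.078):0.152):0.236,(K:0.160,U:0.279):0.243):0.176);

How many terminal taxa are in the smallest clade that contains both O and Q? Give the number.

The MRCA of O and Q is the node subtending (((B,A),O),Q).
That clade contains 4 terminal taxa: A, B, O, Q.

4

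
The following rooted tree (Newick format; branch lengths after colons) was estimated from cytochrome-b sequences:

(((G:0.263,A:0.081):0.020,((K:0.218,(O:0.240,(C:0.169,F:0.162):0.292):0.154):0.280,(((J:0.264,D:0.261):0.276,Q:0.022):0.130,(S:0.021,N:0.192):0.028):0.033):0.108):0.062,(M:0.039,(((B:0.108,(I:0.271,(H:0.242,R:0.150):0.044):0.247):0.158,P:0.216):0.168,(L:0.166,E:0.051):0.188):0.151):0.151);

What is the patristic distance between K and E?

1.209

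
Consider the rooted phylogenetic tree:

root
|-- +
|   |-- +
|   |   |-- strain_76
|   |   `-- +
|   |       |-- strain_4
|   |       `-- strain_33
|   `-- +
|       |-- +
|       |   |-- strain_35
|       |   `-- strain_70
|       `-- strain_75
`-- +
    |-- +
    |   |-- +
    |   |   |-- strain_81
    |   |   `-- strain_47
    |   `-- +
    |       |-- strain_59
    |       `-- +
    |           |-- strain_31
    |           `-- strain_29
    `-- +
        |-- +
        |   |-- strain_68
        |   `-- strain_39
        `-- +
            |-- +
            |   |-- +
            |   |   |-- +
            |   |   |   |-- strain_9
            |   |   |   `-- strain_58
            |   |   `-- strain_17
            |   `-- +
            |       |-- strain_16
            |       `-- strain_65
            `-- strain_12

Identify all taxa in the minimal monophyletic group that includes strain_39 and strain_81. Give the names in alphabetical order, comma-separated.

Tracing strain_39: it sits inside (strain_68,strain_39).
Tracing strain_81: it sits inside (strain_81,strain_47).
The smallest clade enclosing both is (((strain_81,strain_47),(strain_59,(strain_31,strain_29))),((strain_68,strain_39),((((strain_9,strain_58),strain_17),(strain_16,strain_65)),strain_12))); the answer is its 13 terminal taxa in alphabetical order.

strain_12, strain_16, strain_17, strain_29, strain_31, strain_39, strain_47, strain_58, strain_59, strain_65, strain_68, strain_81, strain_9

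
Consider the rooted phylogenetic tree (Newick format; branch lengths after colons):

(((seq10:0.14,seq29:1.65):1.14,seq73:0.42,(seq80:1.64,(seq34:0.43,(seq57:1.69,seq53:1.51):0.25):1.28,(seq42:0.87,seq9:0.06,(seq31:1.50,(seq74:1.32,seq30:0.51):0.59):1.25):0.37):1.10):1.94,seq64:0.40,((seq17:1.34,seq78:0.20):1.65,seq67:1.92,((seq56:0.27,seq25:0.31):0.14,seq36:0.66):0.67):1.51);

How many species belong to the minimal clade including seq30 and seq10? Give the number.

12

The MRCA of seq30 and seq10 is the node subtending ((seq10,seq29),seq73,(seq80,(seq34,(seq57,seq53)),(seq42,seq9,(seq31,(seq74,seq30))))).
That clade contains 12 terminal taxa: seq10, seq29, seq30, seq31, seq34, seq42, seq53, seq57, seq73, seq74, seq80, seq9.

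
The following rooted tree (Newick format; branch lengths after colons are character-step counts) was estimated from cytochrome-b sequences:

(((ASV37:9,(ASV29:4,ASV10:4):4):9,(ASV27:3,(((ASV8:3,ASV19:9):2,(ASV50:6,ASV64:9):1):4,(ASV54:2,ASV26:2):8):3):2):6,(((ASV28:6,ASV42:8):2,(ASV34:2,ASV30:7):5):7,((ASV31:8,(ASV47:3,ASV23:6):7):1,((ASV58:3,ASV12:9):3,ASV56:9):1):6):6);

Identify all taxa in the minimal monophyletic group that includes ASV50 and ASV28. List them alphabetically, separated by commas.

ASV10, ASV12, ASV19, ASV23, ASV26, ASV27, ASV28, ASV29, ASV30, ASV31, ASV34, ASV37, ASV42, ASV47, ASV50, ASV54, ASV56, ASV58, ASV64, ASV8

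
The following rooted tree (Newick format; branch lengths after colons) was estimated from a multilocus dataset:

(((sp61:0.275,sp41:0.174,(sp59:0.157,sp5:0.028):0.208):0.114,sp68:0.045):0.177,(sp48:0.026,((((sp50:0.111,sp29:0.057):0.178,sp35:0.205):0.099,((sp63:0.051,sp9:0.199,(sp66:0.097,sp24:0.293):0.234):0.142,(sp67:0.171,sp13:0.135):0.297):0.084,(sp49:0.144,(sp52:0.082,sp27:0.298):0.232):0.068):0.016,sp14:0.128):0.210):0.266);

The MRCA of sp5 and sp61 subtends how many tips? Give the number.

4

The MRCA of sp5 and sp61 is the node subtending (sp61,sp41,(sp59,sp5)).
That clade contains 4 terminal taxa: sp41, sp5, sp59, sp61.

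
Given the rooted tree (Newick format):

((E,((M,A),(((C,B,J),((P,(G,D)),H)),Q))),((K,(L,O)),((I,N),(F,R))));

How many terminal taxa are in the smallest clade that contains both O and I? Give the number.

7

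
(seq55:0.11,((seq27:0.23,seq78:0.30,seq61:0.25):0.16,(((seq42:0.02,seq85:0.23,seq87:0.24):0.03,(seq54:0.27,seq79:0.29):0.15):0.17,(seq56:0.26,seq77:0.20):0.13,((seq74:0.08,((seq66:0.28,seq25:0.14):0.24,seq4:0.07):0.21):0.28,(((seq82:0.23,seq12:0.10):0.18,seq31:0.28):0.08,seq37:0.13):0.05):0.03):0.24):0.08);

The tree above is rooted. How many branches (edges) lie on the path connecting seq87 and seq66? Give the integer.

8

The MRCA of seq87 and seq66 is the node subtending (((seq42,seq85,seq87),(seq54,seq79)),(seq56,seq77),((seq74,((seq66,seq25),seq4)),(((seq82,seq12),seq31),seq37))).
From seq87 up to that node: 3 branches. From seq66 up to the same node: 5 branches. Total: 3 + 5 = 8.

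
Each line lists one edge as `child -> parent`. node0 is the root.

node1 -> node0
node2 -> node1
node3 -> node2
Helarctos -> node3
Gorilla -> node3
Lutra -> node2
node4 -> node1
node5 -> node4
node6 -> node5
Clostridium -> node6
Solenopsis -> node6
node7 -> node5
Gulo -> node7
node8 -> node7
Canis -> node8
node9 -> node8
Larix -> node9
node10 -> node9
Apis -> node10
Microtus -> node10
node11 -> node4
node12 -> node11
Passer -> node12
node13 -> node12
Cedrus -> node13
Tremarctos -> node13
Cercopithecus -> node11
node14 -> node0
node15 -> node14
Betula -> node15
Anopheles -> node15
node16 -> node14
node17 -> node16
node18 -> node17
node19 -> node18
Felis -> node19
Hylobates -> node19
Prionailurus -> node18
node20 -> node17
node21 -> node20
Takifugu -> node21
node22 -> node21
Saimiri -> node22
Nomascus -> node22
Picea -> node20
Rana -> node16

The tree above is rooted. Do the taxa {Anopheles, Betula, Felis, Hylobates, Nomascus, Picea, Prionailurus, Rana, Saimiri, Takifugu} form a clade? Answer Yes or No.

Yes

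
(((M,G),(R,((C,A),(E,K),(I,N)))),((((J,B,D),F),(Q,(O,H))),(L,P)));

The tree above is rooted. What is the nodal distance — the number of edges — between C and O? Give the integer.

10

The MRCA of C and O is the root of the tree.
From C up to that node: 5 branches. From O up to the same node: 5 branches. Total: 5 + 5 = 10.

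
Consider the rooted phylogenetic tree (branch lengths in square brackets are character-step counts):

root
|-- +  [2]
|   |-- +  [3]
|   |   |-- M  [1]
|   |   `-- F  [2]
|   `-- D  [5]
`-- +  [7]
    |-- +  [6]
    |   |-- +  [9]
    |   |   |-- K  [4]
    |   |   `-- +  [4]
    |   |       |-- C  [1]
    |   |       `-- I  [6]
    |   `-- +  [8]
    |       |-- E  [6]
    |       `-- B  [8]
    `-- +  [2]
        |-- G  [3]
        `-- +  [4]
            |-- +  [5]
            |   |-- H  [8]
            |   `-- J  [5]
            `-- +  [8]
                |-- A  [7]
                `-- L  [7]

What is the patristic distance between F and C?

The path runs F → … → MRCA → … → C; the MRCA is the root of the tree.
Branch lengths along that path: 2 + 3 + 2 + 7 + 6 + 9 + 4 + 1 = 34.

34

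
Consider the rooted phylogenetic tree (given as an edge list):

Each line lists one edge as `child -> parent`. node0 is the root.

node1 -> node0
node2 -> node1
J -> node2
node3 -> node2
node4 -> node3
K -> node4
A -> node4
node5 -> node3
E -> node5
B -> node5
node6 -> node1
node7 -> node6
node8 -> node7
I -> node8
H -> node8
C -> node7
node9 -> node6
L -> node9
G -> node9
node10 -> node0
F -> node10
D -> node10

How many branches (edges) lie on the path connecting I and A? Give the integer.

8

The MRCA of I and A is the node subtending ((J,((K,A),(E,B))),(((I,H),C),(L,G))).
From I up to that node: 4 branches. From A up to the same node: 4 branches. Total: 4 + 4 = 8.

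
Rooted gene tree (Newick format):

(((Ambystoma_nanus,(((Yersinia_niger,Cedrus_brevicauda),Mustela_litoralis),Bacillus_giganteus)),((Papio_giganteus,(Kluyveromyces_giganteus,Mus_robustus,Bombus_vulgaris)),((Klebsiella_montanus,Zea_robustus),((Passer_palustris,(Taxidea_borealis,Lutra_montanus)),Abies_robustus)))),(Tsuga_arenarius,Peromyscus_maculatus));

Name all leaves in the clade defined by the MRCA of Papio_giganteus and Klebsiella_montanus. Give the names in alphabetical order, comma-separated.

Abies_robustus, Bombus_vulgaris, Klebsiella_montanus, Kluyveromyces_giganteus, Lutra_montanus, Mus_robustus, Papio_giganteus, Passer_palustris, Taxidea_borealis, Zea_robustus

Tracing Papio_giganteus: it sits inside (Papio_giganteus,(Kluyveromyces_giganteus,Mus_robustus,Bombus_vulgaris)).
Tracing Klebsiella_montanus: it sits inside (Klebsiella_montanus,Zea_robustus).
The smallest clade enclosing both is ((Papio_giganteus,(Kluyveromyces_giganteus,Mus_robustus,Bombus_vulgaris)),((Klebsiella_montanus,Zea_robustus),((Passer_palustris,(Taxidea_borealis,Lutra_montanus)),Abies_robustus))); the answer is its 10 terminal taxa in alphabetical order.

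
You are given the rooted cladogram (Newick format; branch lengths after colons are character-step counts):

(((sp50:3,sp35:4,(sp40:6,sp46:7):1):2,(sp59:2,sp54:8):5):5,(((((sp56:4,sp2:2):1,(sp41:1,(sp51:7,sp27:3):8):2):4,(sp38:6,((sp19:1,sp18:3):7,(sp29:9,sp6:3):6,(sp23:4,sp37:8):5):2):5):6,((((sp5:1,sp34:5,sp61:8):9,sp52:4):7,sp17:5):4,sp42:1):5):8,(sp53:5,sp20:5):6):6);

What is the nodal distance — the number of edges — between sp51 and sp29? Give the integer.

8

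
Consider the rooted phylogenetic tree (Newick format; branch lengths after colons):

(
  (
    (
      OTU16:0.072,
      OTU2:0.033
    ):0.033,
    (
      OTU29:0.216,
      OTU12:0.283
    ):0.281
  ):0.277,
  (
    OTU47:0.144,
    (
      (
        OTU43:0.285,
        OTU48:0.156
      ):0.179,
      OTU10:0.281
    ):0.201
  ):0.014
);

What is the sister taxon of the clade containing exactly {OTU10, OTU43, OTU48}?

OTU47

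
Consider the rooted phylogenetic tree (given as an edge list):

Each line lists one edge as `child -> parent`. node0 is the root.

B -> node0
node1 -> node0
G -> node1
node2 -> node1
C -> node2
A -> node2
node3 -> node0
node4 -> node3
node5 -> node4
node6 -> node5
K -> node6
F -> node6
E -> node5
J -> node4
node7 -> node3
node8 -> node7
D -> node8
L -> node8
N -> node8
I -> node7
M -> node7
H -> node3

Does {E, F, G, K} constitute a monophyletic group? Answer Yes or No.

No

The MRCA of the listed taxa is the root, so the smallest clade containing them is the whole tree.
That clade also contains A, B, C, D, H, I, J, L, M, N, which are not in the proposed group, so the group is not monophyletic.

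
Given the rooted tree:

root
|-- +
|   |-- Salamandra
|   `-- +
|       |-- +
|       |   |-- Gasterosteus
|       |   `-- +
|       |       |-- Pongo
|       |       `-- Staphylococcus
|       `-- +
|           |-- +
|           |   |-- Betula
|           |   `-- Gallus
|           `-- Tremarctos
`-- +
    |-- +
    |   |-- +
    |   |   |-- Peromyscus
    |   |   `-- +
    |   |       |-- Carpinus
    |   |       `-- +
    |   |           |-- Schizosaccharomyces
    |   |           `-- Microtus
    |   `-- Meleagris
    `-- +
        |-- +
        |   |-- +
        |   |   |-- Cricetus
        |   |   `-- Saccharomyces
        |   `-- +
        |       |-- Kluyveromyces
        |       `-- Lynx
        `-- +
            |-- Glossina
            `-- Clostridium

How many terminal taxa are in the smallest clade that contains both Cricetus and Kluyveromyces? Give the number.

The MRCA of Cricetus and Kluyveromyces is the node subtending ((Cricetus,Saccharomyces),(Kluyveromyces,Lynx)).
That clade contains 4 terminal taxa: Cricetus, Kluyveromyces, Lynx, Saccharomyces.

4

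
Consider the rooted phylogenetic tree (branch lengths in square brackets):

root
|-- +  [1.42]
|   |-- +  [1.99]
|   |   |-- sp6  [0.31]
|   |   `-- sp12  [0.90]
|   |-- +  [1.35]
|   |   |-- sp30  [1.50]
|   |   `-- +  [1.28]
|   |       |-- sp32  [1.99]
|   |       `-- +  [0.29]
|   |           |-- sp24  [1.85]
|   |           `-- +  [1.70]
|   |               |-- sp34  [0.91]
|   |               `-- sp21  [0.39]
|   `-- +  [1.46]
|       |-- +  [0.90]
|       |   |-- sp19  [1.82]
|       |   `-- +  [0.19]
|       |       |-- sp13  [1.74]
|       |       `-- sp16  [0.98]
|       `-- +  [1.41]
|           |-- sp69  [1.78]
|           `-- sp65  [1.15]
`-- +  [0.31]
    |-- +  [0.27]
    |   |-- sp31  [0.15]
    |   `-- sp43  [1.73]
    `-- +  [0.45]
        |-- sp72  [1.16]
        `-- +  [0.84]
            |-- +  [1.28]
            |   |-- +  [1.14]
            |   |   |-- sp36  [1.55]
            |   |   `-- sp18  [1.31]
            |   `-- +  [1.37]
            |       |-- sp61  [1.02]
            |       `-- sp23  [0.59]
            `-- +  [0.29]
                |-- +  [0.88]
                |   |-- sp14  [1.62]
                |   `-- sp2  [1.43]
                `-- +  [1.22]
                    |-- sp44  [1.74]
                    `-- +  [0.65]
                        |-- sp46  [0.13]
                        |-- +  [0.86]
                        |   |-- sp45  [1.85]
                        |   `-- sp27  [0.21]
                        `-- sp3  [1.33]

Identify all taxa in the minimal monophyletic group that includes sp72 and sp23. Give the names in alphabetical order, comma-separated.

sp14, sp18, sp2, sp23, sp27, sp3, sp36, sp44, sp45, sp46, sp61, sp72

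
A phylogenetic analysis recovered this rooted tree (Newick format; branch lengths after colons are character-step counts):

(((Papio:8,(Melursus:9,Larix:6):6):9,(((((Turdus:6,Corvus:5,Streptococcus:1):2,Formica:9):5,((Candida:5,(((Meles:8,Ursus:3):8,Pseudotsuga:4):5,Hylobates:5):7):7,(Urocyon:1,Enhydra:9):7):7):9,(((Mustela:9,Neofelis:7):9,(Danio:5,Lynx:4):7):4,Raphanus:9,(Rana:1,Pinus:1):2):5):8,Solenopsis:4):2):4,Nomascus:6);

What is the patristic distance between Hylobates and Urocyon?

27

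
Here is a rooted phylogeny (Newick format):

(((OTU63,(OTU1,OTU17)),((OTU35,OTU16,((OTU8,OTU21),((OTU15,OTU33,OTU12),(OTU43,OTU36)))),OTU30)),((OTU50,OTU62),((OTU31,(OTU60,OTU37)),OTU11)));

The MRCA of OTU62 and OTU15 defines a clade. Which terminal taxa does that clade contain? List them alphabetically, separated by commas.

Tracing OTU62: it sits inside (OTU50,OTU62).
Tracing OTU15: it sits inside (OTU15,OTU33,OTU12).
The smallest clade enclosing both is the whole tree (their MRCA is the root), so the answer is all 19 tips in alphabetical order.

OTU1, OTU11, OTU12, OTU15, OTU16, OTU17, OTU21, OTU30, OTU31, OTU33, OTU35, OTU36, OTU37, OTU43, OTU50, OTU60, OTU62, OTU63, OTU8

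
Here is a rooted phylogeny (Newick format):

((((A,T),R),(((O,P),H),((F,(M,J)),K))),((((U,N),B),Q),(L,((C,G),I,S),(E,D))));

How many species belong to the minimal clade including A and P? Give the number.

10

The MRCA of A and P is the node subtending (((A,T),R),(((O,P),H),((F,(M,J)),K))).
That clade contains 10 terminal taxa: A, F, H, J, K, M, O, P, R, T.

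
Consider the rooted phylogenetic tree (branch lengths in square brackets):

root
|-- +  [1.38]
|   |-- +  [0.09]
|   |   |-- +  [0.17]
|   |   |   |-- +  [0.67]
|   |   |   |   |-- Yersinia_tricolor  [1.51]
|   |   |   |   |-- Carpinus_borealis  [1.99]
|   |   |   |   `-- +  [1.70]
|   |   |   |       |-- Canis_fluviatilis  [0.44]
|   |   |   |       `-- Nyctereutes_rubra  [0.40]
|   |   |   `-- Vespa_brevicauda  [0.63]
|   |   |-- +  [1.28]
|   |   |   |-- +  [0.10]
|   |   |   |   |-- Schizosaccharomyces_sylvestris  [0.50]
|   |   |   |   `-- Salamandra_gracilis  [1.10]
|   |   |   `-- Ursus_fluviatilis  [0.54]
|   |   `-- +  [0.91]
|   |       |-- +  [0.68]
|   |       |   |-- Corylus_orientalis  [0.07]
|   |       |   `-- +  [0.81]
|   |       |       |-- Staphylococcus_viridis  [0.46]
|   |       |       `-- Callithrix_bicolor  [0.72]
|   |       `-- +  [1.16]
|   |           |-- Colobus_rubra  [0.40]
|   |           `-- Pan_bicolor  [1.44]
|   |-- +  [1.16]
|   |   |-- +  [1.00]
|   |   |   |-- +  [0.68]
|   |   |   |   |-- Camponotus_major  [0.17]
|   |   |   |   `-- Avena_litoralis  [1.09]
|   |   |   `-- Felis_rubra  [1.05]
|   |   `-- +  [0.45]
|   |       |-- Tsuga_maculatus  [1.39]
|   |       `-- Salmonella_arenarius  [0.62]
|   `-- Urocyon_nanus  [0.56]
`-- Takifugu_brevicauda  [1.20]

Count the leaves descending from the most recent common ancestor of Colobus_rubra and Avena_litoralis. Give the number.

19

The MRCA of Colobus_rubra and Avena_litoralis is the node subtending ((((Yersinia_tricolor,Carpinus_borealis,(Canis_fluviatilis,Nyctereutes_rubra)),Vespa_brevicauda),((Schizosaccharomyces_sylvestris,Salamandra_gracilis),Ursus_fluviatilis),((Corylus_orientalis,(Staphylococcus_viridis,Callithrix_bicolor)),(Colobus_rubra,Pan_bicolor))),(((Camponotus_major,Avena_litoralis),Felis_rubra),(Tsuga_maculatus,Salmonella_arenarius)),Urocyon_nanus).
That clade contains 19 terminal taxa: Avena_litoralis, Callithrix_bicolor, Camponotus_major, Canis_fluviatilis, Carpinus_borealis, Colobus_rubra, Corylus_orientalis, Felis_rubra, Nyctereutes_rubra, Pan_bicolor, Salamandra_gracilis, Salmonella_arenarius, Schizosaccharomyces_sylvestris, Staphylococcus_viridis, Tsuga_maculatus, Urocyon_nanus, Ursus_fluviatilis, Vespa_brevicauda, Yersinia_tricolor.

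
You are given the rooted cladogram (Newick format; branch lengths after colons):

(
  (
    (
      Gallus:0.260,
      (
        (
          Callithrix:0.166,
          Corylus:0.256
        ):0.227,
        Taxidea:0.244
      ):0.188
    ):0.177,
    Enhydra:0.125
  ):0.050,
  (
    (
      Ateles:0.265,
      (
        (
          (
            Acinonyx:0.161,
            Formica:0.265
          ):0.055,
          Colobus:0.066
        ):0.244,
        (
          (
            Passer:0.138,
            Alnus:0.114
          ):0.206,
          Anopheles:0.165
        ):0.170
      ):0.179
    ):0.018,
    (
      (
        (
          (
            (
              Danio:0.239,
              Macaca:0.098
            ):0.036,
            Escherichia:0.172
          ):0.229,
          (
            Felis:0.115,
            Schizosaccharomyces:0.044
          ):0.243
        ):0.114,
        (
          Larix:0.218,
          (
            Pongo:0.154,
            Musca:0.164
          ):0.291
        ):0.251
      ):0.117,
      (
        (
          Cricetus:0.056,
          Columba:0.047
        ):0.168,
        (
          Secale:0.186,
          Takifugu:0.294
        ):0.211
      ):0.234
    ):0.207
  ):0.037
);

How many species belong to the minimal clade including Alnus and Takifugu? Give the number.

19

The MRCA of Alnus and Takifugu is the node subtending ((Ateles,(((Acinonyx,Formica),Colobus),((Passer,Alnus),Anopheles))),(((((Danio,Macaca),Escherichia),(Felis,Schizosaccharomyces)),(Larix,(Pongo,Musca))),((Cricetus,Columba),(Secale,Takifugu)))).
That clade contains 19 terminal taxa: Acinonyx, Alnus, Anopheles, Ateles, Colobus, Columba, Cricetus, Danio, Escherichia, Felis, Formica, Larix, Macaca, Musca, Passer, Pongo, Schizosaccharomyces, Secale, Takifugu.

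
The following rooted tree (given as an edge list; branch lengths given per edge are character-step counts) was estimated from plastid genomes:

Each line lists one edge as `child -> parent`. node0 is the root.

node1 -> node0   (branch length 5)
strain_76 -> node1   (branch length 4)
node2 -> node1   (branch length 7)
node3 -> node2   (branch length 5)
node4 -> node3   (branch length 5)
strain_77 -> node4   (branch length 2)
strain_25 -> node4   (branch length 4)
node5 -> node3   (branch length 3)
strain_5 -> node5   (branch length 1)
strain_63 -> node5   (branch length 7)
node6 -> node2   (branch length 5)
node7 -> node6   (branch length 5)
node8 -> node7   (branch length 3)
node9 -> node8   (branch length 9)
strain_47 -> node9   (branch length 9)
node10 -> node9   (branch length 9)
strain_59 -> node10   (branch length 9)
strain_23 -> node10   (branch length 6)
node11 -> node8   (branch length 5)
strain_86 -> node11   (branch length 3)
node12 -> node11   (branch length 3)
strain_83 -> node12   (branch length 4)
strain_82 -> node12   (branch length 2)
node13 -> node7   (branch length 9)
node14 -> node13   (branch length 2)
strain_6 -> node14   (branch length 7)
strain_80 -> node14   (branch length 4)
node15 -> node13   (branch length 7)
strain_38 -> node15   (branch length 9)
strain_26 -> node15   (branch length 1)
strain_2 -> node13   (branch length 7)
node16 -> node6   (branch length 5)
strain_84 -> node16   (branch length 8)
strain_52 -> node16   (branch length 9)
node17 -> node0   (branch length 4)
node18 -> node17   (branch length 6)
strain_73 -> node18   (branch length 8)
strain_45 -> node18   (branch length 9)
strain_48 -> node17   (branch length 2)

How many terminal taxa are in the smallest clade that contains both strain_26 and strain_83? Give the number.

11

The MRCA of strain_26 and strain_83 is the node subtending (((strain_47,(strain_59,strain_23)),(strain_86,(strain_83,strain_82))),((strain_6,strain_80),(strain_38,strain_26),strain_2)).
That clade contains 11 terminal taxa: strain_2, strain_23, strain_26, strain_38, strain_47, strain_59, strain_6, strain_80, strain_82, strain_83, strain_86.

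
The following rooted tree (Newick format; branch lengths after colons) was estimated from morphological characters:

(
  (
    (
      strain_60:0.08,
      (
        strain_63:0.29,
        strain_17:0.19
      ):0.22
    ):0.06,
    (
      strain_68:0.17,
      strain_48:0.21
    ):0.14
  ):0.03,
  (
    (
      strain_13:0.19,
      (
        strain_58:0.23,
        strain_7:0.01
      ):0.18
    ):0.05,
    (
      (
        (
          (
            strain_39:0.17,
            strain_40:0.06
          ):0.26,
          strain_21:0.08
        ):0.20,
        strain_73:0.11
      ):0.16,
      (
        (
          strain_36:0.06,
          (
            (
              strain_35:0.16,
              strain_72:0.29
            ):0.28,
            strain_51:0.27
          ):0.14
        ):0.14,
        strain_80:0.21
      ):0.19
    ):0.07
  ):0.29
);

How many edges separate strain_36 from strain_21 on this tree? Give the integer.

6

The MRCA of strain_36 and strain_21 is the node subtending ((((strain_39,strain_40),strain_21),strain_73),((strain_36,((strain_35,strain_72),strain_51)),strain_80)).
From strain_36 up to that node: 3 branches. From strain_21 up to the same node: 3 branches. Total: 3 + 3 = 6.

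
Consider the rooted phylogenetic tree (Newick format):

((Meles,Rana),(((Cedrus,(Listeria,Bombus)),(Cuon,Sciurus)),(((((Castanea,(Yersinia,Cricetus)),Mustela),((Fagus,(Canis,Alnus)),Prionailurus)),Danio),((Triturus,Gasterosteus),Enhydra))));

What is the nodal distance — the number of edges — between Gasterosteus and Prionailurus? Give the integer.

7

The MRCA of Gasterosteus and Prionailurus is the node subtending (((((Castanea,(Yersinia,Cricetus)),Mustela),((Fagus,(Canis,Alnus)),Prionailurus)),Danio),((Triturus,Gasterosteus),Enhydra)).
From Gasterosteus up to that node: 3 branches. From Prionailurus up to the same node: 4 branches. Total: 3 + 4 = 7.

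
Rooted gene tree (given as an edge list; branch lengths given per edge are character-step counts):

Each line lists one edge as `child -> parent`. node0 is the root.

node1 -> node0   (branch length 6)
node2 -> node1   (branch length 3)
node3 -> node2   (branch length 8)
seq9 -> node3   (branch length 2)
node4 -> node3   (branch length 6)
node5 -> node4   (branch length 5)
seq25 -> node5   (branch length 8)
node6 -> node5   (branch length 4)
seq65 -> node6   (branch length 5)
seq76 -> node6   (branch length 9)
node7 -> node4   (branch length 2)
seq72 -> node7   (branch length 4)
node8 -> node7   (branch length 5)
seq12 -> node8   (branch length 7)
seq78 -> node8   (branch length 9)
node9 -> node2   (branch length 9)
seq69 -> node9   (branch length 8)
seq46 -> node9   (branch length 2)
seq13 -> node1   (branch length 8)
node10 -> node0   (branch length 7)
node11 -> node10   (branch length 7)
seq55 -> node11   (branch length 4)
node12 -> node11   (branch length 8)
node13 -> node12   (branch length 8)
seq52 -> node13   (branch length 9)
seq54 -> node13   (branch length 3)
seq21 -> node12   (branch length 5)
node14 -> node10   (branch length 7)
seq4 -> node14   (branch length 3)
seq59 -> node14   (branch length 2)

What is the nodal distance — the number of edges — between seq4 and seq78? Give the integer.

The MRCA of seq4 and seq78 is the root of the tree.
From seq4 up to that node: 3 branches. From seq78 up to the same node: 7 branches. Total: 3 + 7 = 10.

10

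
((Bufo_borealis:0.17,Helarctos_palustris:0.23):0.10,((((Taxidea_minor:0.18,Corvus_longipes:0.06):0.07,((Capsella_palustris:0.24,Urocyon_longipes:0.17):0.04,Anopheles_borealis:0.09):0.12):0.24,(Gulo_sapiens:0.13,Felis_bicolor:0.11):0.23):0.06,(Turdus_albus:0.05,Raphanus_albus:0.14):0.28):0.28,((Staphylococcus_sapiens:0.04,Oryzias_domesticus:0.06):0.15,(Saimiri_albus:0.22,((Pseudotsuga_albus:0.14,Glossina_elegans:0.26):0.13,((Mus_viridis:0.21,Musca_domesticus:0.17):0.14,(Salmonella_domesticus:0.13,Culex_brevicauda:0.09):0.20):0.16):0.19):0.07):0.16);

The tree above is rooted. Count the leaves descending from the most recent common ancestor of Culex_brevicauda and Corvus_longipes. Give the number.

20

The MRCA of Culex_brevicauda and Corvus_longipes is the root, so the clade is the entire tree.
That clade contains 20 terminal taxa: Anopheles_borealis, Bufo_borealis, Capsella_palustris, Corvus_longipes, Culex_brevicauda, Felis_bicolor, Glossina_elegans, Gulo_sapiens, Helarctos_palustris, Mus_viridis, Musca_domesticus, Oryzias_domesticus, Pseudotsuga_albus, Raphanus_albus, Saimiri_albus, Salmonella_domesticus, Staphylococcus_sapiens, Taxidea_minor, Turdus_albus, Urocyon_longipes.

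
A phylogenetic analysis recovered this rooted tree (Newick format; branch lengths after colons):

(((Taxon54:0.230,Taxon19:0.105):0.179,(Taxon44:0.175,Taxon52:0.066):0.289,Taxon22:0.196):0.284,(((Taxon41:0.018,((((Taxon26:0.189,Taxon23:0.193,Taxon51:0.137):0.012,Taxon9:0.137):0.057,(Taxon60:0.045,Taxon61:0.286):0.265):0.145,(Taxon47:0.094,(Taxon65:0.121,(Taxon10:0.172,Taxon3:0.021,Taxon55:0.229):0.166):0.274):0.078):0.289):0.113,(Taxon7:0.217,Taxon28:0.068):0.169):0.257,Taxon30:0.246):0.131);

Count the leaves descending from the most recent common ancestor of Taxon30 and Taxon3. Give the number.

15

The MRCA of Taxon30 and Taxon3 is the node subtending (((Taxon41,((((Taxon26,Taxon23,Taxon51),Taxon9),(Taxon60,Taxon61)),(Taxon47,(Taxon65,(Taxon10,Taxon3,Taxon55))))),(Taxon7,Taxon28)),Taxon30).
That clade contains 15 terminal taxa: Taxon10, Taxon23, Taxon26, Taxon28, Taxon3, Taxon30, Taxon41, Taxon47, Taxon51, Taxon55, Taxon60, Taxon61, Taxon65, Taxon7, Taxon9.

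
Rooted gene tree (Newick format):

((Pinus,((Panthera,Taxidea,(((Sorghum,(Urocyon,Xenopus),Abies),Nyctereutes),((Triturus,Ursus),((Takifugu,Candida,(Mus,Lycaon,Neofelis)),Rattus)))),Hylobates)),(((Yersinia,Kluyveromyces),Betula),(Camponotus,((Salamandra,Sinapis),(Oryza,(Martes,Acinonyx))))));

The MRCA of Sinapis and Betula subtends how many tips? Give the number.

9

The MRCA of Sinapis and Betula is the node subtending (((Yersinia,Kluyveromyces),Betula),(Camponotus,((Salamandra,Sinapis),(Oryza,(Martes,Acinonyx))))).
That clade contains 9 terminal taxa: Acinonyx, Betula, Camponotus, Kluyveromyces, Martes, Oryza, Salamandra, Sinapis, Yersinia.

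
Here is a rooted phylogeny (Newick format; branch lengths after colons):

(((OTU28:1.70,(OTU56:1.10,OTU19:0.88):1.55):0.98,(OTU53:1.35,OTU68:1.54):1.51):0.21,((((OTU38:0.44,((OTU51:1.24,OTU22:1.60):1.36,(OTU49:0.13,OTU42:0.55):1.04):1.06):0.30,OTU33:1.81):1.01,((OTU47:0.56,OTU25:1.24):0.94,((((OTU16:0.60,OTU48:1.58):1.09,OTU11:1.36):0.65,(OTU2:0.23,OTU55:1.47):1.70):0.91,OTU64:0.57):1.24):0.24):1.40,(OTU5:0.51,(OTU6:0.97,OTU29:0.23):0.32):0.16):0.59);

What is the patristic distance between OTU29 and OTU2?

6.43

The path runs OTU29 → … → MRCA → … → OTU2; the MRCA is the node subtending ((((OTU38,((OTU51,OTU22),(OTU49,OTU42))),OTU33),((OTU47,OTU25),((((OTU16,OTU48),OTU11),(OTU2,OTU55)),OTU64))),(OTU5,(OTU6,OTU29))).
Branch lengths along that path: 0.23 + 0.32 + 0.16 + 1.40 + 0.24 + 1.24 + 0.91 + 1.70 + 0.23 = 6.43.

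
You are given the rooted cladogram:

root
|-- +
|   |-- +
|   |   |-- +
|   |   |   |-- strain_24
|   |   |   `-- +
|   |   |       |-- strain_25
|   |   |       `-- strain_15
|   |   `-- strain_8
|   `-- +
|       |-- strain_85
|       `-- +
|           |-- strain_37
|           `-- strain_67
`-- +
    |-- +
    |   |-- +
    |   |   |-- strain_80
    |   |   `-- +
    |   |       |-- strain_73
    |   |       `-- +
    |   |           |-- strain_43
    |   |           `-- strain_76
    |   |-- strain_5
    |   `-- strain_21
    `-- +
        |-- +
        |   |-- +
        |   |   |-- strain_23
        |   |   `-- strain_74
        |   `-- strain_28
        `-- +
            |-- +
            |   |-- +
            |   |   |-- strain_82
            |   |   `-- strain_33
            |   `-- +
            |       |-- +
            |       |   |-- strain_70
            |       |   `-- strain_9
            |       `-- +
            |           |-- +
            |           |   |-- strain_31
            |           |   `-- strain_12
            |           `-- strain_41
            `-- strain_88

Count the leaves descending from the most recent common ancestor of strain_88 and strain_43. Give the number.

17

The MRCA of strain_88 and strain_43 is the node subtending (((strain_80,(strain_73,(strain_43,strain_76))),strain_5,strain_21),(((strain_23,strain_74),strain_28),(((strain_82,strain_33),((strain_70,strain_9),((strain_31,strain_12),strain_41))),strain_88))).
That clade contains 17 terminal taxa: strain_12, strain_21, strain_23, strain_28, strain_31, strain_33, strain_41, strain_43, strain_5, strain_70, strain_73, strain_74, strain_76, strain_80, strain_82, strain_88, strain_9.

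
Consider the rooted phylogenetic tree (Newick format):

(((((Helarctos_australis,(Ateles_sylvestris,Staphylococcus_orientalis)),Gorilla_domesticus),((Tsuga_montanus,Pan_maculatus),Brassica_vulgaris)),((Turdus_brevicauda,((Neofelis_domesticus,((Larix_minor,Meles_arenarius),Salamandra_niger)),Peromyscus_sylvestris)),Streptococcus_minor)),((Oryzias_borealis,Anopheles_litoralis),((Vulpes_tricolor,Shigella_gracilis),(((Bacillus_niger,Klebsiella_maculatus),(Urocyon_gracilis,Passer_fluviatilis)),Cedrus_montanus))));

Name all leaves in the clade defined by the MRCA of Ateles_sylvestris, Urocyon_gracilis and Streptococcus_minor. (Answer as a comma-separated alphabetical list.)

Tracing Ateles_sylvestris: it sits inside (Ateles_sylvestris,Staphylococcus_orientalis).
Tracing Urocyon_gracilis: it sits inside (Urocyon_gracilis,Passer_fluviatilis).
Tracing Streptococcus_minor: it sits inside ((Turdus_brevicauda,((Neofelis_domesticus,((Larix_minor,Meles_arenarius),Salamandra_niger)),Peromyscus_sylvestris)),Streptococcus_minor).
The smallest clade enclosing all 3 is the whole tree (their MRCA is the root), so the answer is all 23 tips in alphabetical order.

Anopheles_litoralis, Ateles_sylvestris, Bacillus_niger, Brassica_vulgaris, Cedrus_montanus, Gorilla_domesticus, Helarctos_australis, Klebsiella_maculatus, Larix_minor, Meles_arenarius, Neofelis_domesticus, Oryzias_borealis, Pan_maculatus, Passer_fluviatilis, Peromyscus_sylvestris, Salamandra_niger, Shigella_gracilis, Staphylococcus_orientalis, Streptococcus_minor, Tsuga_montanus, Turdus_brevicauda, Urocyon_gracilis, Vulpes_tricolor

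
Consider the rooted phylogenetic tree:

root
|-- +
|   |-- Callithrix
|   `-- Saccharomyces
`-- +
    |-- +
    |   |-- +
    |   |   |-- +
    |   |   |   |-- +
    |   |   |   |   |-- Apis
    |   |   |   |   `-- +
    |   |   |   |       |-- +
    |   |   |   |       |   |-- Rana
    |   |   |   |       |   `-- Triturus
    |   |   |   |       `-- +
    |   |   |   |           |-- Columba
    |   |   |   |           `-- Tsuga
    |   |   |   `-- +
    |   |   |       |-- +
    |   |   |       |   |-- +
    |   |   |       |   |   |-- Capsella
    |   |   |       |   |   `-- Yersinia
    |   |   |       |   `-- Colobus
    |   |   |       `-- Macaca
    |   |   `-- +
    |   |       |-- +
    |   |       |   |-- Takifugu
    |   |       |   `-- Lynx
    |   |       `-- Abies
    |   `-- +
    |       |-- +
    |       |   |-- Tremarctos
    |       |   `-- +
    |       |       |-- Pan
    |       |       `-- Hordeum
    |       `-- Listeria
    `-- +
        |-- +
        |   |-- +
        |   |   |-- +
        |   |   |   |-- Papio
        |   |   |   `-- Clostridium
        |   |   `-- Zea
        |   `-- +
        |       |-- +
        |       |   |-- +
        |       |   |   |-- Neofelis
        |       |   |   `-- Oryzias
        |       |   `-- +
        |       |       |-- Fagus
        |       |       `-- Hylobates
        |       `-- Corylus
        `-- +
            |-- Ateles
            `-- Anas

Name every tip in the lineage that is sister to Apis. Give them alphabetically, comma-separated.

Apis attaches to the tree at the node subtending (Apis,((Rana,Triturus),(Columba,Tsuga))).
The other lineage descending from that same node — the sister group — is ((Rana,Triturus),(Columba,Tsuga)); its 4 tips in alphabetical order are the answer.

Columba, Rana, Triturus, Tsuga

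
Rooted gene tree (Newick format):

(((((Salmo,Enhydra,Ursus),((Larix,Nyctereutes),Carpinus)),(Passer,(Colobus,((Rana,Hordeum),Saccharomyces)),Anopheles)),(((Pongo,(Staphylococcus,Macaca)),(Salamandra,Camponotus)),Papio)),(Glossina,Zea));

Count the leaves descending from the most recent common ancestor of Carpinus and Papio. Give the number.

The MRCA of Carpinus and Papio is the node subtending ((((Salmo,Enhydra,Ursus),((Larix,Nyctereutes),Carpinus)),(Passer,(Colobus,((Rana,Hordeum),Saccharomyces)),Anopheles)),(((Pongo,(Staphylococcus,Macaca)),(Salamandra,Camponotus)),Papio)).
That clade contains 18 terminal taxa: Anopheles, Camponotus, Carpinus, Colobus, Enhydra, Hordeum, Larix, Macaca, Nyctereutes, Papio, Passer, Pongo, Rana, Saccharomyces, Salamandra, Salmo, Staphylococcus, Ursus.

18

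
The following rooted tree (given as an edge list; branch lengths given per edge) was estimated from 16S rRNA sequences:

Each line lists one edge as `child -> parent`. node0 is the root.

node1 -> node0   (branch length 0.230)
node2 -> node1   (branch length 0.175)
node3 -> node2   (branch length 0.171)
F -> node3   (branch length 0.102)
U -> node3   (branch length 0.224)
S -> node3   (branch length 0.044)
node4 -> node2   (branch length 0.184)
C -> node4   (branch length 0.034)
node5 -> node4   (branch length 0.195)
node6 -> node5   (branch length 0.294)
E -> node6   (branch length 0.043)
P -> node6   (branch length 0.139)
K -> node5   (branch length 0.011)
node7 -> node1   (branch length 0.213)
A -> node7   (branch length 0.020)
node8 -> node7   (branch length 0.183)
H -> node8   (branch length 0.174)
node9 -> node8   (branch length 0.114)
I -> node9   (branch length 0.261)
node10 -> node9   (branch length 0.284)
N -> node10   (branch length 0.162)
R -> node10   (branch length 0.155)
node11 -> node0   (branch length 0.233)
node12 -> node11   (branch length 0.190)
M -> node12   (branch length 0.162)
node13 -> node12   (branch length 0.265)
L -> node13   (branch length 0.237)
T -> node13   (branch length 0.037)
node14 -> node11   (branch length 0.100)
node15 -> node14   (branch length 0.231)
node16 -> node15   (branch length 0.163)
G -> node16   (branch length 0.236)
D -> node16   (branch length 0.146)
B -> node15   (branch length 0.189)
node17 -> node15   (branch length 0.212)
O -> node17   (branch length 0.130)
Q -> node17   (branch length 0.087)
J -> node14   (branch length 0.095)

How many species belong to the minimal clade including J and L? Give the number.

The MRCA of J and L is the node subtending ((M,(L,T)),(((G,D),B,(O,Q)),J)).
That clade contains 9 terminal taxa: B, D, G, J, L, M, O, Q, T.

9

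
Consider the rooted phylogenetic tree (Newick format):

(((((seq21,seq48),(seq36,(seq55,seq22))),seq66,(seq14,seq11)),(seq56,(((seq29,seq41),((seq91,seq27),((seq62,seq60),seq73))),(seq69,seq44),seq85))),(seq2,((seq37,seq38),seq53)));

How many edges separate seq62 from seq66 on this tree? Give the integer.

The MRCA of seq62 and seq66 is the node subtending ((((seq21,seq48),(seq36,(seq55,seq22))),seq66,(seq14,seq11)),(seq56,(((seq29,seq41),((seq91,seq27),((seq62,seq60),seq73))),(seq69,seq44),seq85))).
From seq62 up to that node: 7 branches. From seq66 up to the same node: 2 branches. Total: 7 + 2 = 9.

9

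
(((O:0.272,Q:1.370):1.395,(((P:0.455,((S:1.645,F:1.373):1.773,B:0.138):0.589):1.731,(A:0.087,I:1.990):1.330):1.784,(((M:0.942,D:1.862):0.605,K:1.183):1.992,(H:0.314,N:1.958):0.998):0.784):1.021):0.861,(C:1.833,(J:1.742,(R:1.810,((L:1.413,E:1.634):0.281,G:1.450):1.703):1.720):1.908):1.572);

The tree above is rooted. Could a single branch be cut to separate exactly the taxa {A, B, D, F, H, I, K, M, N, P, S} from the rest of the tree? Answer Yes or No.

The most recent common ancestor of these taxa subtends (((P,((S,F),B)),(A,I)),(((M,D),K),(H,N))).
That clade has exactly 11 tips — every listed taxon and nothing else — so the group is monophyletic.

Yes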